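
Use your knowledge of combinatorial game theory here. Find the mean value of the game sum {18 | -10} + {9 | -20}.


G1 = {18 | -10}, G2 = {9 | -20}
Each is a switch {a | b} with numbers a > b; its mean value is (a + b)/2, and mean value is additive over game sums: m(G1 + G2) = m(G1) + m(G2).
Mean of G1 = (18 + (-10))/2 = 8/2 = 4
Mean of G2 = (9 + (-20))/2 = -11/2 = -11/2
Mean of G1 + G2 = 4 + -11/2 = -3/2

-3/2


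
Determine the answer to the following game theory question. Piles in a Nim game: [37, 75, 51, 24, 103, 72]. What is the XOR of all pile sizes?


We need the XOR (exclusive or) of all pile sizes.
After XOR-ing pile 1 (size 37): 0 XOR 37 = 37
After XOR-ing pile 2 (size 75): 37 XOR 75 = 110
After XOR-ing pile 3 (size 51): 110 XOR 51 = 93
After XOR-ing pile 4 (size 24): 93 XOR 24 = 69
After XOR-ing pile 5 (size 103): 69 XOR 103 = 34
After XOR-ing pile 6 (size 72): 34 XOR 72 = 106
The Nim-value of this position is 106.

106


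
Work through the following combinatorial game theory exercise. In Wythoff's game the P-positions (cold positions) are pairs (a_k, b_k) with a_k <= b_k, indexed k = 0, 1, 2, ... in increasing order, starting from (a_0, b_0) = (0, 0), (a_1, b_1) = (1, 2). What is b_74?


By Wythoff's theorem, a_k = floor(k * phi) and b_k = floor(k * phi^2) = a_k + k, where phi = (1 + sqrt(5))/2 is the golden ratio.
phi = (1 + sqrt(5))/2 = 1.618034
phi^2 = phi + 1 = 2.618034
k = 74
k * phi^2 = 74 * 2.618034 = 193.734515
b_74 = floor(k * phi^2) = 193 (check: a_74 + k = 119 + 74 = 193)

193


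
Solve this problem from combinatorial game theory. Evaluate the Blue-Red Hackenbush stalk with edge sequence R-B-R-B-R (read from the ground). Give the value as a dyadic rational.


Edges (from ground): R-B-R-B-R
By Berlekamp's sign-expansion rule, a Blue-Red Hackenbush stalk has the value of the surreal number whose sign sequence is the edge sequence with B -> + and R -> -.
Sign sequence: -+-+-
Trace the sign expansion in the surreal number tree, starting from 0:
Edge 1: R (sign -) -> bounds (-inf, 0), value = -1
Edge 2: B (sign +) -> bounds (-1, 0), value = -1/2
Edge 3: R (sign -) -> bounds (-1, -1/2), value = -3/4
Edge 4: B (sign +) -> bounds (-3/4, -1/2), value = -5/8
Edge 5: R (sign -) -> bounds (-3/4, -5/8), value = -11/16
Game value = -11/16

-11/16


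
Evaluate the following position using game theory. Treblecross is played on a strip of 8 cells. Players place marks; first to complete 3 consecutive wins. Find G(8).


Treblecross: place X on empty cells; 3-in-a-row wins.
Playing within two cells of an existing X lets the opponent win at once, so sensible play treats the cells i-2..i+2 around each X as dead. The player left with no safe cell loses, so this is a normal-play take-away game on strips of safe cells.
Placing X at cell i (0-indexed) of a strip of k safe cells leaves independent strips of sizes max(0, i-2) and max(0, k-i-3). Hence G(k) = mex{ G(max(0,i-2)) XOR G(max(0,k-i-3)) : 0 <= i < k }, with G(0) = 0.
G(1): splits (0,0):0^0=0 -> mex({0}) = 1
G(2): splits (0,0):0^0=0 -> mex({0}) = 1
G(3): splits (0,0):0^0=0 -> mex({0}) = 1
G(4): splits (0,1):0^1=1 (0,0):0^0=0 -> mex({0, 1}) = 2
G(5): splits (0,2):0^1=1 (0,1):0^1=1 (0,0):0^0=0 -> mex({0, 1}) = 2
G(6) = mex({1}) = 0
G(7) = mex({0, 1, 2}) = 3
G(8) = mex({0, 1, 2}) = 3
Therefore G(8) = 3.

3


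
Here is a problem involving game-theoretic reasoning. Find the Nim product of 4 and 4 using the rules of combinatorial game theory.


Nim multiplication is bilinear over XOR: (u XOR v) * w = (u*w) XOR (v*w).
So we split each operand into its bit components and XOR the pairwise Nim products.
4 = 4 (as XOR of powers of 2).
4 = 4 (as XOR of powers of 2).
Using the standard Nim-product table on single bits:
  2*2 = 3,   2*4 = 8,   2*8 = 12,
  4*4 = 6,   4*8 = 11,  8*8 = 13,
and  1*x = x (identity), k*l = l*k (commutative).
Pairwise Nim products:
  4 * 4 = 6
XOR them: 6 = 6.
Result: 4 * 4 = 6 (in Nim).

6


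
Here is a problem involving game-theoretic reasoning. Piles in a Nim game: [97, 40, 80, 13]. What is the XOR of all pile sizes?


We need the XOR (exclusive or) of all pile sizes.
After XOR-ing pile 1 (size 97): 0 XOR 97 = 97
After XOR-ing pile 2 (size 40): 97 XOR 40 = 73
After XOR-ing pile 3 (size 80): 73 XOR 80 = 25
After XOR-ing pile 4 (size 13): 25 XOR 13 = 20
The Nim-value of this position is 20.

20


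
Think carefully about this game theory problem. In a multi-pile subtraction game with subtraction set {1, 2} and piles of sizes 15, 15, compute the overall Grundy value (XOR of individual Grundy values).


Subtraction set: {1, 2}
For this subtraction set, G(n) = n mod 3 (period = max + 1 = 3).
Pile 1 (size 15): G(15) = 15 mod 3 = 0
Pile 2 (size 15): G(15) = 15 mod 3 = 0
Total Grundy value = XOR of all: 0 XOR 0 = 0

0


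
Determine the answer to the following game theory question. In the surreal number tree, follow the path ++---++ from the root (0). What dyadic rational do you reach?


Sign expansion: ++---++
Rule: track bounds (lo, hi), initially (-inf, +inf). On '+', the current value becomes lo and we move to the simplest number in (value, hi): value + 1 if hi = +inf, otherwise the midpoint (value + hi)/2. On '-', the current value becomes hi and we move to value - 1 if lo = -inf, otherwise the midpoint (lo + value)/2.
Start at 0.
Step 1: sign = +, move right. Bounds: (0, +inf). Value = 1
Step 2: sign = +, move right. Bounds: (1, +inf). Value = 2
Step 3: sign = -, move left. Bounds: (1, 2). Value = 3/2
Step 4: sign = -, move left. Bounds: (1, 3/2). Value = 5/4
Step 5: sign = -, move left. Bounds: (1, 5/4). Value = 9/8
Step 6: sign = +, move right. Bounds: (9/8, 5/4). Value = 19/16
Step 7: sign = +, move right. Bounds: (19/16, 5/4). Value = 39/32
The surreal number with sign expansion ++---++ is 39/32.

39/32


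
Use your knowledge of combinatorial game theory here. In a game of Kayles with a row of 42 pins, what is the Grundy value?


Kayles: a move removes 1 or 2 adjacent pins from a contiguous row.
Removing pins from a row of k leaves two independent rows (a, b) with a + b = k - 1 (one pin) or a + b = k - 2 (two pins); an end removal gives a = 0.
By Sprague-Grundy, G(k) = mex{ G(a) XOR G(b) } over all these splits. G(0) = 0.
G(1): splits (0,0):0^0=0 -> mex({0}) = 1
G(2): splits (0,1):0^1=1 (0,0):0^0=0 -> mex({0, 1}) = 2
G(3): splits (0,2):0^2=2 (1,1):1^1=0 (0,1):0^1=1 -> mex({0, 1, 2}) = 3
G(4): splits (0,3):0^3=3 (1,2):1^2=3 (0,2):0^2=2 (1,1):1^1=0 -> mex({0, 2, 3}) = 1
G(5): splits (0,4):0^1=1 (1,3):1^3=2 (2,2):2^2=0 (0,3):0^3=3 (1,2):1^2=3 -> mex({0, 1, 2, 3}) = 4
G(6) = mex({0, 1, 2, 4}) = 3
G(7) = mex({0, 1, 3, 4, 5}) = 2
G(8) = mex({0, 2, 3, 5, 6}) = 1
G(9) = mex({0, 1, 2, 3, 6, 7}) = 4
G(10) = mex({0, 1, 3, 4, 5, 7}) = 2
G(11) = mex({0, 1, 2, 3, 4, 5}) = 6
G(12) = mex({0, 1, 2, 3, 5, 6, 7}) = 4
G(13) = mex({0, 2, 3, 4, 6, 7}) = 1
G(14) = mex({0, 1, 4, 5, 6, 7}) = 2
G(15) = mex({0, 1, 2, 3, 4, 5, 6}) = 7
G(16) = mex({0, 2, 3, 5, 6, 7}) = 1
G(17) = mex({0, 1, 2, 3, 5, 6, 7}) = 4
G(18) = mex({0, 1, 2, 4, 5, 6}) = 3
G(19) = mex({0, 1, 3, 4, 5, 7}) = 2
G(20) = mex({0, 2, 3, 4, 5, 6, 7}) = 1
G(21) = mex({0, 1, 2, 3, 5, 6, 7}) = 4
G(22) = mex({0, 1, 2, 3, 4, 5, 7}) = 6
G(23) = mex({0, 1, 2, 3, 4, 5, 6}) = 7
G(24) = mex({0, 1, 2, 3, 5, 6, 7}) = 4
G(25) = mex({0, 2, 3, 4, 6, 7}) = 1
G(26) = mex({0, 1, 3, 4, 5, 6, 7}) = 2
G(27) = mex({0, 1, 2, 3, 4, 5, 6, 7}) = 8
G(28) = mex({0, 1, 2, 3, 4, 6, 7, 8}) = 5
G(29) = mex({0, 1, 2, 3, 5, 6, 7, 8, 9}) = 4
G(30) = mex({0, 1, 2, 3, 4, 5, 6, 9, 10}) = 7
G(31) = mex({0, 1, 3, 4, 5, 7, 10, 11}) = 2
G(32) = mex({0, 2, 3, 4, 5, 6, 7, 9, 11}) = 1
G(33) = mex({0, 1, 2, 3, 4, 5, 6, 7, 9, 12}) = 8
G(34) = mex({0, 1, 2, 3, 4, 5, 7, 8, 11, 12}) = 6
G(35) = mex({0, 1, 2, 3, 4, 5, 6, 8, 9, 10, 11}) = 7
G(36) = mex({0, 1, 2, 3, 5, 6, 7, 9, 10}) = 4
G(37) = mex({0, 2, 3, 4, 6, 7, 9, 10, 11, 12}) = 1
G(38) = mex({0, 1, 3, 4, 5, 6, 7, 9, 10, 11, 12}) = 2
G(39) = mex({0, 1, 2, 4, 5, 6, 7, 9, 10, 12, 14}) = 3
G(40) = mex({0, 2, 3, 4, 6, 7, 11, 12, 14}) = 1
G(41) = mex({0, 1, 2, 3, 5, 6, 7, 9, 10, 11, 12}) = 4
G(42) = mex({0, 1, 2, 3, 4, 5, 6, 9, 10}) = 7
Therefore G(42) = 7.

7


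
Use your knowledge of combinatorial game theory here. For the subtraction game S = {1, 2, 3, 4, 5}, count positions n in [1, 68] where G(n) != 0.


Subtraction set S = {1, 2, 3, 4, 5}, so G(n) = n mod 6.
G(n) = 0 when n is a multiple of 6.
Multiples of 6 in [1, 68]: 11
N-positions (nonzero Grundy) = 68 - 11 = 57

57


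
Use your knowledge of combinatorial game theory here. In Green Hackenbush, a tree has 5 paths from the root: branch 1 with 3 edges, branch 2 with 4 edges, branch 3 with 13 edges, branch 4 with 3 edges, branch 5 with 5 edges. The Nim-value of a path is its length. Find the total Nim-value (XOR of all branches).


The tree has 5 branches from the ground vertex.
In Green Hackenbush, the Nim-value of a simple path of length k is k.
Branch 1: length 3, Nim-value = 3
Branch 2: length 4, Nim-value = 4
Branch 3: length 13, Nim-value = 13
Branch 4: length 3, Nim-value = 3
Branch 5: length 5, Nim-value = 5
Total Nim-value = XOR of all branch values:
0 XOR 3 = 3
3 XOR 4 = 7
7 XOR 13 = 10
10 XOR 3 = 9
9 XOR 5 = 12
Nim-value of the tree = 12

12


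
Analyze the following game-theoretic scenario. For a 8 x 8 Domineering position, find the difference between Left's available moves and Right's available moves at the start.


Board is 8 x 8 (rows x cols).
Left (vertical) placements: (rows-1) * cols = 7 * 8 = 56
Right (horizontal) placements: rows * (cols-1) = 8 * 7 = 56
Advantage = Left - Right = 56 - 56 = 0

0


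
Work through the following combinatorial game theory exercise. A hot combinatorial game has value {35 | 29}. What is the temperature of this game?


The game is {35 | 29}, a switch {a | b} with numbers a > b.
Cooling {a | b} by t gives {a - t | b + t}, which stops being hot when a - t = b + t, i.e. at t = (a - b)/2. So the temperature of a switch is (a - b)/2.
Temperature = (Left option - Right option) / 2
= (35 - (29)) / 2
= 6 / 2
= 3

3


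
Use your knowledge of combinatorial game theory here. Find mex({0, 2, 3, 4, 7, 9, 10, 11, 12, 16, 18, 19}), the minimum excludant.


Set = {0, 2, 3, 4, 7, 9, 10, 11, 12, 16, 18, 19}
0 is in the set.
1 is NOT in the set. This is the mex.
mex = 1

1


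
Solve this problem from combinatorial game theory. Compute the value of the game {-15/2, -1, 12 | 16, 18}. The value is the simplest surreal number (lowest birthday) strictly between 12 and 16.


Left options: {-15/2, -1, 12}, max = 12
Right options: {16, 18}, min = 16
All options are numbers and max(Left) < min(Right), so by the simplicity theorem the value is the simplest (earliest-born) number strictly between 12 and 16.
Integers 13 through 15 all lie strictly between 12 and 16.
Among integers, the simplest (lowest birthday = smallest |n|; 0 is born on day 0, +-n on day n) is 13.
No non-integer in the interval can be simpler: if x is a non-integer in the interval, then floor(x) or ceil(x) also lies in the interval (the interval contains an integer), and both are proper prefixes of x's sign expansion, i.e. born earlier. So the game value is 13.
Game value = 13

13


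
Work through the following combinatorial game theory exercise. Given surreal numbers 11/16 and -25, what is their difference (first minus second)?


x = 11/16, y = -25
Converting to common denominator: 16
x = 11/16, y = -400/16
x - y = 11/16 - -25 = 411/16

411/16


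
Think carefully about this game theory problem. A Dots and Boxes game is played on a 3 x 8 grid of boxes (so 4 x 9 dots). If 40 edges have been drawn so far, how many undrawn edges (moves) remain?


Grid: 3 x 8 boxes, i.e. 4 rows and 9 columns of dots.
Horizontal edges: (rows + 1) * cols = 4 * 8 = 32
Vertical edges: rows * (cols + 1) = 3 * 9 = 27
Total edges: 32 + 27 = 59
Edges drawn: 40
Remaining: 59 - 40 = 19

19


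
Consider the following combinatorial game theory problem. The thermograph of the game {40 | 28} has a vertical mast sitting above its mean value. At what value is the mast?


Game = {40 | 28}, a switch {a | b} with numbers a > b.
Its thermograph has left wall a - t and right wall b + t, which meet at t = (a - b)/2, where both equal (a + b)/2. So the mast (mean value) is at (a + b)/2.
Mean = (40 + (28))/2 = 68/2 = 34

34


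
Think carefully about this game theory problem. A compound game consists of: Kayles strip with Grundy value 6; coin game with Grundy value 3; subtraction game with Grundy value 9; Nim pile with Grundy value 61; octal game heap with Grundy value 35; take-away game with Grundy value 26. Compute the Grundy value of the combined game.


By the Sprague-Grundy theorem, the Grundy value of a sum of games is the XOR of individual Grundy values.
Kayles strip: Grundy value = 6. Running XOR: 0 XOR 6 = 6
coin game: Grundy value = 3. Running XOR: 6 XOR 3 = 5
subtraction game: Grundy value = 9. Running XOR: 5 XOR 9 = 12
Nim pile: Grundy value = 61. Running XOR: 12 XOR 61 = 49
octal game heap: Grundy value = 35. Running XOR: 49 XOR 35 = 18
take-away game: Grundy value = 26. Running XOR: 18 XOR 26 = 8
The combined Grundy value is 8.

8


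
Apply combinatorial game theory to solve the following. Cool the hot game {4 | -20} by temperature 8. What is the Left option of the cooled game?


Original game: {4 | -20} (a switch {a | b} with a > b).
Cooling by t (for t below the temperature (a - b)/2 = 12) taxes each move by t: {a | b} cooled by t is {a - t | b + t}.
Cooling amount: t = 8
Cooled Left option: 4 - 8 = -4
Cooled Right option: -20 + 8 = -12
Cooled game: {-4 | -12}
Left option = -4

-4


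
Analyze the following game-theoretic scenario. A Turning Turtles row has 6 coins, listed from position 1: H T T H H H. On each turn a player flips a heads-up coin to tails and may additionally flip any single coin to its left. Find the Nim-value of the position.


Coins: H T T H H H
Key fact: a single head at position k behaves exactly like a Nim heap of size k (turning it to T and optionally flipping a coin at j < k corresponds to moving the heap from k to j, or to 0), and heads combine as a disjunctive sum (two heads at the same place would cancel, matching j XOR j = 0). So the Nim-value is the XOR of the 1-indexed positions of the heads.
Face-up positions (1-indexed): [1, 4, 5, 6]
XOR 0 with 1: 0 XOR 1 = 1
XOR 1 with 4: 1 XOR 4 = 5
XOR 5 with 5: 5 XOR 5 = 0
XOR 0 with 6: 0 XOR 6 = 6
Nim-value = 6

6


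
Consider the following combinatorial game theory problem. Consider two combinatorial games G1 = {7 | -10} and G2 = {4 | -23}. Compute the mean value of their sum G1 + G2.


G1 = {7 | -10}, G2 = {4 | -23}
Each is a switch {a | b} with numbers a > b; its mean value is (a + b)/2, and mean value is additive over game sums: m(G1 + G2) = m(G1) + m(G2).
Mean of G1 = (7 + (-10))/2 = -3/2 = -3/2
Mean of G2 = (4 + (-23))/2 = -19/2 = -19/2
Mean of G1 + G2 = -3/2 + -19/2 = -11

-11


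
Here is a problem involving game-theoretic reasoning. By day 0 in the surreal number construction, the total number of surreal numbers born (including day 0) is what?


Day 0: {|} = 0 is born. Count = 1.
Day n: the number of surreal numbers born by day n is 2^(n+1) - 1.
By day 0: 2^1 - 1 = 1
By day 0: 1 surreal numbers.

1


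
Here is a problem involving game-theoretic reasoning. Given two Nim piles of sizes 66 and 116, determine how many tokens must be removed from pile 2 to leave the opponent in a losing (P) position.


Piles: 66 and 116
Current XOR: 66 XOR 116 = 54 (non-zero, so this is an N-position).
To make the XOR zero, we need to find a move that balances the piles.
For pile 2 (size 116): target = 116 XOR 54 = 66
We reduce pile 2 from 116 to 66.
Tokens removed: 116 - 66 = 50
Verification: 66 XOR 66 = 0

50


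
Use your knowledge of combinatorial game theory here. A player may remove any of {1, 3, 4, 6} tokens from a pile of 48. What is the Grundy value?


The subtraction set is S = {1, 3, 4, 6}.
G(k) = mex{ G(k - s) : s in S, s <= k }. We compute iteratively: G(0) = 0.
G(1) = mex({0}) = 1
G(2) = mex({1}) = 0
G(3) = mex({0}) = 1
G(4) = mex({0, 1}) = 2
G(5) = mex({0, 1, 2}) = 3
G(6) = mex({0, 1, 3}) = 2
G(7) = mex({1, 2}) = 0
G(8) = mex({0, 2, 3}) = 1
G(9) = mex({1, 2, 3}) = 0
G(10) = mex({0, 2}) = 1
G(11) = mex({0, 1, 3}) = 2
G(12) = mex({0, 1, 2}) = 3
Observe that G(7)..G(12) = 0, 1, 0, 1, 2, 3 repeats G(0)..G(5) = 0, 1, 0, 1, 2, 3.
For k >= max(S) = 6, G(k) is determined by the previous 6 values G(k-6)..G(k-1); a window of 6 consecutive values has recurred shifted by 7, so by induction G(k + 7) = G(k) for all k >= 0: the sequence is periodic from the start with period 7.
One period: G(0..6) = 0, 1, 0, 1, 2, 3, 2.
48 mod 7 = 6, so G(48) = G(6) = 2.

2


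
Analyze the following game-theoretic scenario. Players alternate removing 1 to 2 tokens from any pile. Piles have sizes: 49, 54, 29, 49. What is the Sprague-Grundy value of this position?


Subtraction set: {1, 2}
For this subtraction set, G(n) = n mod 3 (period = max + 1 = 3).
Pile 1 (size 49): G(49) = 49 mod 3 = 1
Pile 2 (size 54): G(54) = 54 mod 3 = 0
Pile 3 (size 29): G(29) = 29 mod 3 = 2
Pile 4 (size 49): G(49) = 49 mod 3 = 1
Total Grundy value = XOR of all: 1 XOR 0 XOR 2 XOR 1 = 2

2


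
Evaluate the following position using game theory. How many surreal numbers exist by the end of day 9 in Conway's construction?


Day 0: {|} = 0 is born. Count = 1.
Day n: the number of surreal numbers born by day n is 2^(n+1) - 1.
By day 0: 2^1 - 1 = 1
By day 1: 2^2 - 1 = 3
By day 2: 2^3 - 1 = 7
By day 3: 2^4 - 1 = 15
By day 4: 2^5 - 1 = 31
By day 5: 2^6 - 1 = 63
By day 6: 2^7 - 1 = 127
By day 7: 2^8 - 1 = 255
By day 8: 2^9 - 1 = 511
By day 9: 2^10 - 1 = 1023
By day 9: 1023 surreal numbers.

1023


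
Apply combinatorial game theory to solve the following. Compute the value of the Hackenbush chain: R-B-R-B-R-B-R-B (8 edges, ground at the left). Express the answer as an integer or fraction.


Edges (from ground): R-B-R-B-R-B-R-B
By Berlekamp's sign-expansion rule, a Blue-Red Hackenbush stalk has the value of the surreal number whose sign sequence is the edge sequence with B -> + and R -> -.
Sign sequence: -+-+-+-+
Trace the sign expansion in the surreal number tree, starting from 0:
Edge 1: R (sign -) -> bounds (-inf, 0), value = -1
Edge 2: B (sign +) -> bounds (-1, 0), value = -1/2
Edge 3: R (sign -) -> bounds (-1, -1/2), value = -3/4
Edge 4: B (sign +) -> bounds (-3/4, -1/2), value = -5/8
Edge 5: R (sign -) -> bounds (-3/4, -5/8), value = -11/16
Edge 6: B (sign +) -> bounds (-11/16, -5/8), value = -21/32
Edge 7: R (sign -) -> bounds (-11/16, -21/32), value = -43/64
Edge 8: B (sign +) -> bounds (-43/64, -21/32), value = -85/128
Game value = -85/128

-85/128


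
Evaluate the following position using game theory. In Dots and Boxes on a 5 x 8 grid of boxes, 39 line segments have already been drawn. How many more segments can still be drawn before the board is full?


Grid: 5 x 8 boxes, i.e. 6 rows and 9 columns of dots.
Horizontal edges: (rows + 1) * cols = 6 * 8 = 48
Vertical edges: rows * (cols + 1) = 5 * 9 = 45
Total edges: 48 + 45 = 93
Edges drawn: 39
Remaining: 93 - 39 = 54

54


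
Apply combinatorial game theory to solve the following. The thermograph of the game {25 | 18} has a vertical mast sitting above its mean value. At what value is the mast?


Game = {25 | 18}, a switch {a | b} with numbers a > b.
Its thermograph has left wall a - t and right wall b + t, which meet at t = (a - b)/2, where both equal (a + b)/2. So the mast (mean value) is at (a + b)/2.
Mean = (25 + (18))/2 = 43/2 = 43/2

43/2


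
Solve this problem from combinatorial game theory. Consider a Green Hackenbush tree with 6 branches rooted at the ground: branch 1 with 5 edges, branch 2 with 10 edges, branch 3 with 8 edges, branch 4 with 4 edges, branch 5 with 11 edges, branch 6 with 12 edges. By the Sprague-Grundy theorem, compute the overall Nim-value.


The tree has 6 branches from the ground vertex.
In Green Hackenbush, the Nim-value of a simple path of length k is k.
Branch 1: length 5, Nim-value = 5
Branch 2: length 10, Nim-value = 10
Branch 3: length 8, Nim-value = 8
Branch 4: length 4, Nim-value = 4
Branch 5: length 11, Nim-value = 11
Branch 6: length 12, Nim-value = 12
Total Nim-value = XOR of all branch values:
0 XOR 5 = 5
5 XOR 10 = 15
15 XOR 8 = 7
7 XOR 4 = 3
3 XOR 11 = 8
8 XOR 12 = 4
Nim-value of the tree = 4

4


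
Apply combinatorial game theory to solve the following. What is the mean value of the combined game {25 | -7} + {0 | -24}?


G1 = {25 | -7}, G2 = {0 | -24}
Each is a switch {a | b} with numbers a > b; its mean value is (a + b)/2, and mean value is additive over game sums: m(G1 + G2) = m(G1) + m(G2).
Mean of G1 = (25 + (-7))/2 = 18/2 = 9
Mean of G2 = (0 + (-24))/2 = -24/2 = -12
Mean of G1 + G2 = 9 + -12 = -3

-3


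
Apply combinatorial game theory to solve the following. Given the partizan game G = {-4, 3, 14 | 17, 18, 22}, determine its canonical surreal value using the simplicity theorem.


Left options: {-4, 3, 14}, max = 14
Right options: {17, 18, 22}, min = 17
All options are numbers and max(Left) < min(Right), so by the simplicity theorem the value is the simplest (earliest-born) number strictly between 14 and 17.
Integers 15 through 16 all lie strictly between 14 and 17.
Among integers, the simplest (lowest birthday = smallest |n|; 0 is born on day 0, +-n on day n) is 15.
No non-integer in the interval can be simpler: if x is a non-integer in the interval, then floor(x) or ceil(x) also lies in the interval (the interval contains an integer), and both are proper prefixes of x's sign expansion, i.e. born earlier. So the game value is 15.
Game value = 15

15


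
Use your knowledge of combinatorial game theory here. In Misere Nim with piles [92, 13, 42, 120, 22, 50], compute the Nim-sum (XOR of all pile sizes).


We need the XOR (exclusive or) of all pile sizes.
After XOR-ing pile 1 (size 92): 0 XOR 92 = 92
After XOR-ing pile 2 (size 13): 92 XOR 13 = 81
After XOR-ing pile 3 (size 42): 81 XOR 42 = 123
After XOR-ing pile 4 (size 120): 123 XOR 120 = 3
After XOR-ing pile 5 (size 22): 3 XOR 22 = 21
After XOR-ing pile 6 (size 50): 21 XOR 50 = 39
The Nim-value of this position is 39.

39


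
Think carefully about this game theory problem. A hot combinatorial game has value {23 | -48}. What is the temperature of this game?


The game is {23 | -48}, a switch {a | b} with numbers a > b.
Cooling {a | b} by t gives {a - t | b + t}, which stops being hot when a - t = b + t, i.e. at t = (a - b)/2. So the temperature of a switch is (a - b)/2.
Temperature = (Left option - Right option) / 2
= (23 - (-48)) / 2
= 71 / 2
= 71/2

71/2


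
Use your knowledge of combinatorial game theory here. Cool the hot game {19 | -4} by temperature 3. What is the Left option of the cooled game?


Original game: {19 | -4} (a switch {a | b} with a > b).
Cooling by t (for t below the temperature (a - b)/2 = 23/2) taxes each move by t: {a | b} cooled by t is {a - t | b + t}.
Cooling amount: t = 3
Cooled Left option: 19 - 3 = 16
Cooled Right option: -4 + 3 = -1
Cooled game: {16 | -1}
Left option = 16

16


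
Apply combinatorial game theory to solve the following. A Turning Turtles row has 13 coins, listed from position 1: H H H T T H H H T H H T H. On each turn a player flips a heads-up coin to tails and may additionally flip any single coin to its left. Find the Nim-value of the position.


Coins: H H H T T H H H T H H T H
Key fact: a single head at position k behaves exactly like a Nim heap of size k (turning it to T and optionally flipping a coin at j < k corresponds to moving the heap from k to j, or to 0), and heads combine as a disjunctive sum (two heads at the same place would cancel, matching j XOR j = 0). So the Nim-value is the XOR of the 1-indexed positions of the heads.
Face-up positions (1-indexed): [1, 2, 3, 6, 7, 8, 10, 11, 13]
XOR 0 with 1: 0 XOR 1 = 1
XOR 1 with 2: 1 XOR 2 = 3
XOR 3 with 3: 3 XOR 3 = 0
XOR 0 with 6: 0 XOR 6 = 6
XOR 6 with 7: 6 XOR 7 = 1
XOR 1 with 8: 1 XOR 8 = 9
XOR 9 with 10: 9 XOR 10 = 3
XOR 3 with 11: 3 XOR 11 = 8
XOR 8 with 13: 8 XOR 13 = 5
Nim-value = 5

5


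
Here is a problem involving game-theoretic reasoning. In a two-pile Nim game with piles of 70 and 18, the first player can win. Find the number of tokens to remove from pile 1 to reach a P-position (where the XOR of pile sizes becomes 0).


Piles: 70 and 18
Current XOR: 70 XOR 18 = 84 (non-zero, so this is an N-position).
To make the XOR zero, we need to find a move that balances the piles.
For pile 1 (size 70): target = 70 XOR 84 = 18
We reduce pile 1 from 70 to 18.
Tokens removed: 70 - 18 = 52
Verification: 18 XOR 18 = 0

52


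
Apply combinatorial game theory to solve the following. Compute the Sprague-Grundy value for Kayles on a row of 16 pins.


Kayles: a move removes 1 or 2 adjacent pins from a contiguous row.
Removing pins from a row of k leaves two independent rows (a, b) with a + b = k - 1 (one pin) or a + b = k - 2 (two pins); an end removal gives a = 0.
By Sprague-Grundy, G(k) = mex{ G(a) XOR G(b) } over all these splits. G(0) = 0.
G(1): splits (0,0):0^0=0 -> mex({0}) = 1
G(2): splits (0,1):0^1=1 (0,0):0^0=0 -> mex({0, 1}) = 2
G(3): splits (0,2):0^2=2 (1,1):1^1=0 (0,1):0^1=1 -> mex({0, 1, 2}) = 3
G(4): splits (0,3):0^3=3 (1,2):1^2=3 (0,2):0^2=2 (1,1):1^1=0 -> mex({0, 2, 3}) = 1
G(5): splits (0,4):0^1=1 (1,3):1^3=2 (2,2):2^2=0 (0,3):0^3=3 (1,2):1^2=3 -> mex({0, 1, 2, 3}) = 4
G(6) = mex({0, 1, 2, 4}) = 3
G(7) = mex({0, 1, 3, 4, 5}) = 2
G(8) = mex({0, 2, 3, 5, 6}) = 1
G(9) = mex({0, 1, 2, 3, 6, 7}) = 4
G(10) = mex({0, 1, 3, 4, 5, 7}) = 2
G(11) = mex({0, 1, 2, 3, 4, 5}) = 6
G(12) = mex({0, 1, 2, 3, 5, 6, 7}) = 4
G(13) = mex({0, 2, 3, 4, 6, 7}) = 1
G(14) = mex({0, 1, 4, 5, 6, 7}) = 2
G(15) = mex({0, 1, 2, 3, 4, 5, 6}) = 7
G(16) = mex({0, 2, 3, 5, 6, 7}) = 1
Therefore G(16) = 1.

1


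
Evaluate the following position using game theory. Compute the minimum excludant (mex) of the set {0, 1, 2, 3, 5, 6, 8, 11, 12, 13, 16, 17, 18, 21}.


Set = {0, 1, 2, 3, 5, 6, 8, 11, 12, 13, 16, 17, 18, 21}
0 is in the set.
1 is in the set.
2 is in the set.
3 is in the set.
4 is NOT in the set. This is the mex.
mex = 4

4


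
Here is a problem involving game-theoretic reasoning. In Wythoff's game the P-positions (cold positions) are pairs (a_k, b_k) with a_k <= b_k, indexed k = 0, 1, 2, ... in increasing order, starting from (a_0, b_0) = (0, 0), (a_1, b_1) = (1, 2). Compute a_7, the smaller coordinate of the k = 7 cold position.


By Wythoff's theorem, a_k = floor(k * phi) and b_k = floor(k * phi^2) = a_k + k, where phi = (1 + sqrt(5))/2 is the golden ratio.
phi = (1 + sqrt(5))/2 = 1.618034
k = 7
k * phi = 7 * 1.618034 = 11.326238
a_7 = floor(k * phi) = 11

11


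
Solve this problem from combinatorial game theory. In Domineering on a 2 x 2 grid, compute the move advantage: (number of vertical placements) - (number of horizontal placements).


Board is 2 x 2 (rows x cols).
Left (vertical) placements: (rows-1) * cols = 1 * 2 = 2
Right (horizontal) placements: rows * (cols-1) = 2 * 1 = 2
Advantage = Left - Right = 2 - 2 = 0

0


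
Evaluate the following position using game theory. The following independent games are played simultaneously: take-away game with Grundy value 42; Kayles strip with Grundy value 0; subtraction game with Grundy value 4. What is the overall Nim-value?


By the Sprague-Grundy theorem, the Grundy value of a sum of games is the XOR of individual Grundy values.
take-away game: Grundy value = 42. Running XOR: 0 XOR 42 = 42
Kayles strip: Grundy value = 0. Running XOR: 42 XOR 0 = 42
subtraction game: Grundy value = 4. Running XOR: 42 XOR 4 = 46
The combined Grundy value is 46.

46


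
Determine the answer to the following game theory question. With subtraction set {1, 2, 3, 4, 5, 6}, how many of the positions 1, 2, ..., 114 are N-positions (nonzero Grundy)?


Subtraction set S = {1, 2, 3, 4, 5, 6}, so G(n) = n mod 7.
G(n) = 0 when n is a multiple of 7.
Multiples of 7 in [1, 114]: 16
N-positions (nonzero Grundy) = 114 - 16 = 98

98


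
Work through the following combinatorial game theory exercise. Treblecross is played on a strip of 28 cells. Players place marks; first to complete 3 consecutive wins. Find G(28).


Treblecross: place X on empty cells; 3-in-a-row wins.
Playing within two cells of an existing X lets the opponent win at once, so sensible play treats the cells i-2..i+2 around each X as dead. The player left with no safe cell loses, so this is a normal-play take-away game on strips of safe cells.
Placing X at cell i (0-indexed) of a strip of k safe cells leaves independent strips of sizes max(0, i-2) and max(0, k-i-3). Hence G(k) = mex{ G(max(0,i-2)) XOR G(max(0,k-i-3)) : 0 <= i < k }, with G(0) = 0.
G(1): splits (0,0):0^0=0 -> mex({0}) = 1
G(2): splits (0,0):0^0=0 -> mex({0}) = 1
G(3): splits (0,0):0^0=0 -> mex({0}) = 1
G(4): splits (0,1):0^1=1 (0,0):0^0=0 -> mex({0, 1}) = 2
G(5): splits (0,2):0^1=1 (0,1):0^1=1 (0,0):0^0=0 -> mex({0, 1}) = 2
G(6) = mex({1}) = 0
G(7) = mex({0, 1, 2}) = 3
G(8) = mex({0, 1, 2}) = 3
G(9) = mex({0, 2}) = 1
G(10) = mex({0, 2, 3}) = 1
G(11) = mex({0, 3}) = 1
G(12) = mex({1, 3}) = 0
G(13) = mex({0, 1, 2, 3}) = 4
G(14) = mex({0, 1, 2}) = 3
G(15) = mex({0, 1, 2}) = 3
G(16) = mex({0, 1, 2, 4}) = 3
G(17) = mex({0, 1, 3, 4}) = 2
G(18) = mex({0, 1, 3, 4}) = 2
G(19) = mex({0, 1, 3, 5}) = 2
G(20) = mex({0, 1, 2, 3, 5}) = 4
G(21) = mex({0, 1, 2, 3, 5}) = 4
G(22) = mex({1, 2, 6}) = 0
G(23) = mex({0, 1, 2, 3, 4, 6}) = 5
G(24) = mex({0, 1, 2, 3, 4}) = 5
G(25) = mex({0, 1, 3, 4, 7}) = 2
G(26) = mex({0, 1, 3, 4, 5, 7}) = 2
G(27) = mex({0, 1, 3, 5}) = 2
G(28) = mex({0, 1, 2, 5}) = 3
Therefore G(28) = 3.

3


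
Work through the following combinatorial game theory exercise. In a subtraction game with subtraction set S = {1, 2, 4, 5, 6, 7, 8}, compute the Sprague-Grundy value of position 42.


The subtraction set is S = {1, 2, 4, 5, 6, 7, 8}.
G(k) = mex{ G(k - s) : s in S, s <= k }. We compute iteratively: G(0) = 0.
G(1) = mex({0}) = 1
G(2) = mex({0, 1}) = 2
G(3) = mex({1, 2}) = 0
G(4) = mex({0, 2}) = 1
G(5) = mex({0, 1}) = 2
G(6) = mex({0, 1, 2}) = 3
G(7) = mex({0, 1, 2, 3}) = 4
G(8) = mex({0, 1, 2, 3, 4}) = 5
G(9) = mex({0, 1, 2, 4, 5}) = 3
G(10) = mex({0, 1, 2, 3, 5}) = 4
G(11) = mex({0, 1, 2, 3, 4}) = 5
G(12) = mex({1, 2, 3, 4, 5}) = 0
G(13) = mex({0, 2, 3, 4, 5}) = 1
G(14) = mex({0, 1, 3, 4, 5}) = 2
G(15) = mex({1, 2, 3, 4, 5}) = 0
G(16) = mex({0, 2, 3, 4, 5}) = 1
G(17) = mex({0, 1, 3, 4, 5}) = 2
G(18) = mex({0, 1, 2, 4, 5}) = 3
G(19) = mex({0, 1, 2, 3, 5}) = 4
Observe that G(12)..G(19) = 0, 1, 2, 0, 1, 2, 3, 4 repeats G(0)..G(7) = 0, 1, 2, 0, 1, 2, 3, 4.
For k >= max(S) = 8, G(k) is determined by the previous 8 values G(k-8)..G(k-1); a window of 8 consecutive values has recurred shifted by 12, so by induction G(k + 12) = G(k) for all k >= 0: the sequence is periodic from the start with period 12.
One period: G(0..11) = 0, 1, 2, 0, 1, 2, 3, 4, 5, 3, 4, 5.
42 mod 12 = 6, so G(42) = G(6) = 3.

3


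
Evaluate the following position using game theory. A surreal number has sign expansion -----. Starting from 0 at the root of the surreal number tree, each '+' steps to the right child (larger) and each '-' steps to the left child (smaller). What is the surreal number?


Sign expansion: -----
Rule: track bounds (lo, hi), initially (-inf, +inf). On '+', the current value becomes lo and we move to the simplest number in (value, hi): value + 1 if hi = +inf, otherwise the midpoint (value + hi)/2. On '-', the current value becomes hi and we move to value - 1 if lo = -inf, otherwise the midpoint (lo + value)/2.
Start at 0.
Step 1: sign = -, move left. Bounds: (-inf, 0). Value = -1
Step 2: sign = -, move left. Bounds: (-inf, -1). Value = -2
Step 3: sign = -, move left. Bounds: (-inf, -2). Value = -3
Step 4: sign = -, move left. Bounds: (-inf, -3). Value = -4
Step 5: sign = -, move left. Bounds: (-inf, -4). Value = -5
The surreal number with sign expansion ----- is -5.

-5


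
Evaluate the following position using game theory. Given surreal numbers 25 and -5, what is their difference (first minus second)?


x = 25, y = -5
x - y = 25 - -5 = 30

30


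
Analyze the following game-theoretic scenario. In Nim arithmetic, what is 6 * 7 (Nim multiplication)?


Nim multiplication is bilinear over XOR: (u XOR v) * w = (u*w) XOR (v*w).
So we split each operand into its bit components and XOR the pairwise Nim products.
6 = 2 + 4 (as XOR of powers of 2).
7 = 1 + 2 + 4 (as XOR of powers of 2).
Using the standard Nim-product table on single bits:
  2*2 = 3,   2*4 = 8,   2*8 = 12,
  4*4 = 6,   4*8 = 11,  8*8 = 13,
and  1*x = x (identity), k*l = l*k (commutative).
Pairwise Nim products:
  2 * 1 = 2
  2 * 2 = 3
  2 * 4 = 8
  4 * 1 = 4
  4 * 2 = 8
  4 * 4 = 6
XOR them: 2 XOR 3 XOR 8 XOR 4 XOR 8 XOR 6 = 3.
Result: 6 * 7 = 3 (in Nim).

3


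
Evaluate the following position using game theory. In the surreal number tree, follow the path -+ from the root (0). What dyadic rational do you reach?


Sign expansion: -+
Rule: track bounds (lo, hi), initially (-inf, +inf). On '+', the current value becomes lo and we move to the simplest number in (value, hi): value + 1 if hi = +inf, otherwise the midpoint (value + hi)/2. On '-', the current value becomes hi and we move to value - 1 if lo = -inf, otherwise the midpoint (lo + value)/2.
Start at 0.
Step 1: sign = -, move left. Bounds: (-inf, 0). Value = -1
Step 2: sign = +, move right. Bounds: (-1, 0). Value = -1/2
The surreal number with sign expansion -+ is -1/2.

-1/2


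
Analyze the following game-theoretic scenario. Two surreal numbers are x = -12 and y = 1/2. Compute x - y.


x = -12, y = 1/2
Converting to common denominator: 2
x = -24/2, y = 1/2
x - y = -12 - 1/2 = -25/2

-25/2


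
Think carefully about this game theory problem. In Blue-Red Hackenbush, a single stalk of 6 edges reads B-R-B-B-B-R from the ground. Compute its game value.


Edges (from ground): B-R-B-B-B-R
By Berlekamp's sign-expansion rule, a Blue-Red Hackenbush stalk has the value of the surreal number whose sign sequence is the edge sequence with B -> + and R -> -.
Sign sequence: +-+++-
Trace the sign expansion in the surreal number tree, starting from 0:
Edge 1: B (sign +) -> bounds (0, +inf), value = 1
Edge 2: R (sign -) -> bounds (0, 1), value = 1/2
Edge 3: B (sign +) -> bounds (1/2, 1), value = 3/4
Edge 4: B (sign +) -> bounds (3/4, 1), value = 7/8
Edge 5: B (sign +) -> bounds (7/8, 1), value = 15/16
Edge 6: R (sign -) -> bounds (7/8, 15/16), value = 29/32
Game value = 29/32

29/32


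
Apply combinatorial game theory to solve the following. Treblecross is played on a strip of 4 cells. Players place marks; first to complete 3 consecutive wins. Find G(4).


Treblecross: place X on empty cells; 3-in-a-row wins.
Playing within two cells of an existing X lets the opponent win at once, so sensible play treats the cells i-2..i+2 around each X as dead. The player left with no safe cell loses, so this is a normal-play take-away game on strips of safe cells.
Placing X at cell i (0-indexed) of a strip of k safe cells leaves independent strips of sizes max(0, i-2) and max(0, k-i-3). Hence G(k) = mex{ G(max(0,i-2)) XOR G(max(0,k-i-3)) : 0 <= i < k }, with G(0) = 0.
G(1): splits (0,0):0^0=0 -> mex({0}) = 1
G(2): splits (0,0):0^0=0 -> mex({0}) = 1
G(3): splits (0,0):0^0=0 -> mex({0}) = 1
G(4): splits (0,1):0^1=1 (0,0):0^0=0 -> mex({0, 1}) = 2
Therefore G(4) = 2.

2


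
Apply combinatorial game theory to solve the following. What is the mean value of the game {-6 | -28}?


Game = {-6 | -28}, a switch {a | b} with numbers a > b.
Its thermograph has left wall a - t and right wall b + t, which meet at t = (a - b)/2, where both equal (a + b)/2. So the mast (mean value) is at (a + b)/2.
Mean = (-6 + (-28))/2 = -34/2 = -17

-17


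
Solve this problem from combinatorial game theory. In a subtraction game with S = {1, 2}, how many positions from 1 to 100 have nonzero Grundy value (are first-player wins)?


Subtraction set S = {1, 2}, so G(n) = n mod 3.
G(n) = 0 when n is a multiple of 3.
Multiples of 3 in [1, 100]: 33
N-positions (nonzero Grundy) = 100 - 33 = 67

67


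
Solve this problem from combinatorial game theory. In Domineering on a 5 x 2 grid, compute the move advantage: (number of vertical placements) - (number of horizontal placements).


Board is 5 x 2 (rows x cols).
Left (vertical) placements: (rows-1) * cols = 4 * 2 = 8
Right (horizontal) placements: rows * (cols-1) = 5 * 1 = 5
Advantage = Left - Right = 8 - 5 = 3

3


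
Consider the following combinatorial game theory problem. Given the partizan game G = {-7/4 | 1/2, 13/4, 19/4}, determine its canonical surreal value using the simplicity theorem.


Left options: {-7/4}, max = -7/4
Right options: {1/2, 13/4, 19/4}, min = 1/2
All options are numbers and max(Left) < min(Right), so by the simplicity theorem the value is the simplest (earliest-born) number strictly between -7/4 and 1/2.
Integers -1 through 0 all lie strictly between -7/4 and 1/2.
Among integers, the simplest (lowest birthday = smallest |n|; 0 is born on day 0, +-n on day n) is 0.
No non-integer in the interval can be simpler: if x is a non-integer in the interval, then floor(x) or ceil(x) also lies in the interval (the interval contains an integer), and both are proper prefixes of x's sign expansion, i.e. born earlier. So the game value is 0.
Game value = 0

0


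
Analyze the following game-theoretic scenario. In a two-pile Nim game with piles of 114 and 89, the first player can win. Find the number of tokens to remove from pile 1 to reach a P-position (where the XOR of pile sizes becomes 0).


Piles: 114 and 89
Current XOR: 114 XOR 89 = 43 (non-zero, so this is an N-position).
To make the XOR zero, we need to find a move that balances the piles.
For pile 1 (size 114): target = 114 XOR 43 = 89
We reduce pile 1 from 114 to 89.
Tokens removed: 114 - 89 = 25
Verification: 89 XOR 89 = 0

25


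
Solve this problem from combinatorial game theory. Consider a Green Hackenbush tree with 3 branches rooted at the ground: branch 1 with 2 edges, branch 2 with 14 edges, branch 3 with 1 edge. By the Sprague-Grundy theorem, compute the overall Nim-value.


The tree has 3 branches from the ground vertex.
In Green Hackenbush, the Nim-value of a simple path of length k is k.
Branch 1: length 2, Nim-value = 2
Branch 2: length 14, Nim-value = 14
Branch 3: length 1, Nim-value = 1
Total Nim-value = XOR of all branch values:
0 XOR 2 = 2
2 XOR 14 = 12
12 XOR 1 = 13
Nim-value of the tree = 13

13


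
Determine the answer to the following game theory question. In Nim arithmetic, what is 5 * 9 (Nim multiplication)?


Nim multiplication is bilinear over XOR: (u XOR v) * w = (u*w) XOR (v*w).
So we split each operand into its bit components and XOR the pairwise Nim products.
5 = 1 + 4 (as XOR of powers of 2).
9 = 1 + 8 (as XOR of powers of 2).
Using the standard Nim-product table on single bits:
  2*2 = 3,   2*4 = 8,   2*8 = 12,
  4*4 = 6,   4*8 = 11,  8*8 = 13,
and  1*x = x (identity), k*l = l*k (commutative).
Pairwise Nim products:
  1 * 1 = 1
  1 * 8 = 8
  4 * 1 = 4
  4 * 8 = 11
XOR them: 1 XOR 8 XOR 4 XOR 11 = 6.
Result: 5 * 9 = 6 (in Nim).

6


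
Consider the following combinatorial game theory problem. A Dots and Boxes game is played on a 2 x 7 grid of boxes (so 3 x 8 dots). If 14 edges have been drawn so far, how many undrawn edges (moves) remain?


Grid: 2 x 7 boxes, i.e. 3 rows and 8 columns of dots.
Horizontal edges: (rows + 1) * cols = 3 * 7 = 21
Vertical edges: rows * (cols + 1) = 2 * 8 = 16
Total edges: 21 + 16 = 37
Edges drawn: 14
Remaining: 37 - 14 = 23

23


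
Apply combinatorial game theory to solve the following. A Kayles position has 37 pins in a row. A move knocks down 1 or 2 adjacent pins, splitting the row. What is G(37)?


Kayles: a move removes 1 or 2 adjacent pins from a contiguous row.
Removing pins from a row of k leaves two independent rows (a, b) with a + b = k - 1 (one pin) or a + b = k - 2 (two pins); an end removal gives a = 0.
By Sprague-Grundy, G(k) = mex{ G(a) XOR G(b) } over all these splits. G(0) = 0.
G(1): splits (0,0):0^0=0 -> mex({0}) = 1
G(2): splits (0,1):0^1=1 (0,0):0^0=0 -> mex({0, 1}) = 2
G(3): splits (0,2):0^2=2 (1,1):1^1=0 (0,1):0^1=1 -> mex({0, 1, 2}) = 3
G(4): splits (0,3):0^3=3 (1,2):1^2=3 (0,2):0^2=2 (1,1):1^1=0 -> mex({0, 2, 3}) = 1
G(5): splits (0,4):0^1=1 (1,3):1^3=2 (2,2):2^2=0 (0,3):0^3=3 (1,2):1^2=3 -> mex({0, 1, 2, 3}) = 4
G(6) = mex({0, 1, 2, 4}) = 3
G(7) = mex({0, 1, 3, 4, 5}) = 2
G(8) = mex({0, 2, 3, 5, 6}) = 1
G(9) = mex({0, 1, 2, 3, 6, 7}) = 4
G(10) = mex({0, 1, 3, 4, 5, 7}) = 2
G(11) = mex({0, 1, 2, 3, 4, 5}) = 6
G(12) = mex({0, 1, 2, 3, 5, 6, 7}) = 4
G(13) = mex({0, 2, 3, 4, 6, 7}) = 1
G(14) = mex({0, 1, 4, 5, 6, 7}) = 2
G(15) = mex({0, 1, 2, 3, 4, 5, 6}) = 7
G(16) = mex({0, 2, 3, 5, 6, 7}) = 1
G(17) = mex({0, 1, 2, 3, 5, 6, 7}) = 4
G(18) = mex({0, 1, 2, 4, 5, 6}) = 3
G(19) = mex({0, 1, 3, 4, 5, 7}) = 2
G(20) = mex({0, 2, 3, 4, 5, 6, 7}) = 1
G(21) = mex({0, 1, 2, 3, 5, 6, 7}) = 4
G(22) = mex({0, 1, 2, 3, 4, 5, 7}) = 6
G(23) = mex({0, 1, 2, 3, 4, 5, 6}) = 7
G(24) = mex({0, 1, 2, 3, 5, 6, 7}) = 4
G(25) = mex({0, 2, 3, 4, 6, 7}) = 1
G(26) = mex({0, 1, 3, 4, 5, 6, 7}) = 2
G(27) = mex({0, 1, 2, 3, 4, 5, 6, 7}) = 8
G(28) = mex({0, 1, 2, 3, 4, 6, 7, 8}) = 5
G(29) = mex({0, 1, 2, 3, 5, 6, 7, 8, 9}) = 4
G(30) = mex({0, 1, 2, 3, 4, 5, 6, 9, 10}) = 7
G(31) = mex({0, 1, 3, 4, 5, 7, 10, 11}) = 2
G(32) = mex({0, 2, 3, 4, 5, 6, 7, 9, 11}) = 1
G(33) = mex({0, 1, 2, 3, 4, 5, 6, 7, 9, 12}) = 8
G(34) = mex({0, 1, 2, 3, 4, 5, 7, 8, 11, 12}) = 6
G(35) = mex({0, 1, 2, 3, 4, 5, 6, 8, 9, 10, 11}) = 7
G(36) = mex({0, 1, 2, 3, 5, 6, 7, 9, 10}) = 4
G(37) = mex({0, 2, 3, 4, 6, 7, 9, 10, 11, 12}) = 1
Therefore G(37) = 1.

1
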